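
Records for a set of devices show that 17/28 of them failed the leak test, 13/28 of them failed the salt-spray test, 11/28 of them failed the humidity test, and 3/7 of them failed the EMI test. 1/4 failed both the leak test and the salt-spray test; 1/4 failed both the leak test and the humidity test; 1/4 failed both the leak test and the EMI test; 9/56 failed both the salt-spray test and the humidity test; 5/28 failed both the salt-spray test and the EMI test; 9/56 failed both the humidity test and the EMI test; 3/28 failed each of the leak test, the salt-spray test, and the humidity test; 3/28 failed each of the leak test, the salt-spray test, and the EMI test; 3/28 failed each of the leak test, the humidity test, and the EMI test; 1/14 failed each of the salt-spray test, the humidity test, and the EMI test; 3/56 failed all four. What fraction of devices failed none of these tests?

1/56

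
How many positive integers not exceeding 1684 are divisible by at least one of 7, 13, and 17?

Inclusion–exclusion gives
240 + 129 + 99 − 18 − 14 − 7 + 1 = 430

430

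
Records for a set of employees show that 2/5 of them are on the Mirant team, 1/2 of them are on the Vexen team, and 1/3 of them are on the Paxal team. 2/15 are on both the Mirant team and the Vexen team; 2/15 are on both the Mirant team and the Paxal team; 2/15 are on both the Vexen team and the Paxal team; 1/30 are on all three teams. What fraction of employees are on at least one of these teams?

13/15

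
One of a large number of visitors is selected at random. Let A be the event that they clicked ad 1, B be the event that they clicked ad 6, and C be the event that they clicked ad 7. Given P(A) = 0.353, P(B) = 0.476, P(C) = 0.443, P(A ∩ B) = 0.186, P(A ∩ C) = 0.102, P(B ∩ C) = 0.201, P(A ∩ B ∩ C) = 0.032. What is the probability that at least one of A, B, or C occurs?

0.815

By inclusion-exclusion,
P(A ∪ B ∪ C) = 0.353 + 0.476 + 0.443 − 0.186 − 0.102 − 0.201 + 0.032 = 0.815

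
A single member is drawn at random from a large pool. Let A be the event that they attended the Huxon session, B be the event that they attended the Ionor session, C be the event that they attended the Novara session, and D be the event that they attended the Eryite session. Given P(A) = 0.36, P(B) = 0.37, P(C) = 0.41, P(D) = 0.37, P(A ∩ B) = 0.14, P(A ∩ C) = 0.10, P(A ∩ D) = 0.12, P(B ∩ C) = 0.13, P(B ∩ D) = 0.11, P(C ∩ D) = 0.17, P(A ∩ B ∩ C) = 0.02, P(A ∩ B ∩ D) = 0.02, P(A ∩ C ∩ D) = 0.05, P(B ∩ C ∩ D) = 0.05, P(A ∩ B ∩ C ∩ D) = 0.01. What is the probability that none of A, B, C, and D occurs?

0.13

By inclusion-exclusion,
P(A ∪ B ∪ C ∪ D) = 0.36 + 0.37 + 0.41 + 0.37 − 0.14 − 0.10 − 0.12 − 0.13 − 0.11 − 0.17 + 0.02 + 0.02 + 0.05 + 0.05 − 0.01 = 0.87
P(none) = 1 − 0.87 = 0.13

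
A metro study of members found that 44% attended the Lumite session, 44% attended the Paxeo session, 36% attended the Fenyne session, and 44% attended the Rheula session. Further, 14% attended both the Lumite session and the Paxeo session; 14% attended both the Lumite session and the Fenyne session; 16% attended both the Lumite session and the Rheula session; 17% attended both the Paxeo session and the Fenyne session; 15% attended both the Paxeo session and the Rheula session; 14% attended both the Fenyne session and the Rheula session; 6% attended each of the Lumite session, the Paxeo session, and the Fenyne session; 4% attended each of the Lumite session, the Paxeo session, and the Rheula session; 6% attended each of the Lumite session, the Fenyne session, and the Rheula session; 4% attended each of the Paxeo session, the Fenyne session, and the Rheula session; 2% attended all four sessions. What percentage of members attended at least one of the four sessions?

96%

P(at least one) = 44 + 44 + 36 + 44 − 14 − 14 − 16 − 17 − 15 − 14 + 6 + 4 + 6 + 4 − 2 = 96%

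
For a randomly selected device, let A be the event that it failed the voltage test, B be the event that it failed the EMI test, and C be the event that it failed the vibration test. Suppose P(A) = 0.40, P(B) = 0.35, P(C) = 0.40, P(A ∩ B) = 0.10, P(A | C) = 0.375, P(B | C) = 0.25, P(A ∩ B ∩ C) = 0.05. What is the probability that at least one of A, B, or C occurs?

P(A ∩ C) = P(C)·P(A|C) = 0.40 × 0.375 = 0.15
P(B ∩ C) = P(C)·P(B|C) = 0.40 × 0.25 = 0.10
Using inclusion–exclusion:
P(A ∪ B ∪ C) = 0.40 + 0.35 + 0.40 − 0.10 − 0.15 − 0.10 + 0.05 = 0.85

0.85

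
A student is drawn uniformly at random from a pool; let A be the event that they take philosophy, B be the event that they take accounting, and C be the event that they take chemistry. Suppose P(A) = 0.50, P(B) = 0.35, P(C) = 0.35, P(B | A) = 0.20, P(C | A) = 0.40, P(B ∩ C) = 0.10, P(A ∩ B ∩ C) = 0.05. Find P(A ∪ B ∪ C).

P(A ∩ B) = P(A)·P(B|A) = 0.50 × 0.20 = 0.10
P(A ∩ C) = P(A)·P(C|A) = 0.50 × 0.40 = 0.20
Apply inclusion-exclusion:
P(A ∪ B ∪ C) = 0.50 + 0.35 + 0.35 − 0.10 − 0.20 − 0.10 + 0.05 = 0.85

0.85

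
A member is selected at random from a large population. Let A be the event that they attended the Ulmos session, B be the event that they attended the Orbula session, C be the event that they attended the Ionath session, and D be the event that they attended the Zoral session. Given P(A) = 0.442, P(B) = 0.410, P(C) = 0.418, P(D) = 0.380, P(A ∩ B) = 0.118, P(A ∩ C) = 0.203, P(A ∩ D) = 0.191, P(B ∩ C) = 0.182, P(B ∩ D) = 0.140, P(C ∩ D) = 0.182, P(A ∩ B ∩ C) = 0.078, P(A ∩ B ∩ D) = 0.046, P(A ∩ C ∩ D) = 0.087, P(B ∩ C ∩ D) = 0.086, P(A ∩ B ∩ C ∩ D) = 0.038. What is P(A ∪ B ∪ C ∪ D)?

0.893

P(A ∪ B ∪ C ∪ D) = 0.442 + 0.410 + 0.418 + 0.380 − 0.118 − 0.203 − 0.191 − 0.182 − 0.140 − 0.182 + 0.078 + 0.046 + 0.087 + 0.086 − 0.038 = 0.893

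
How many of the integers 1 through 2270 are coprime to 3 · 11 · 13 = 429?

1270

floor(2270/3) + floor(2270/11) + floor(2270/13) − floor(2270/33) − floor(2270/39) − floor(2270/143) + floor(2270/429) = 756 + 206 + 174 − 68 − 58 − 15 + 5 = 1000
2270 − 1000 = 1270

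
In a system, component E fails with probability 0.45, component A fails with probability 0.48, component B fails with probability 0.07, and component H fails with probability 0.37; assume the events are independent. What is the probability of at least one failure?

0.8324326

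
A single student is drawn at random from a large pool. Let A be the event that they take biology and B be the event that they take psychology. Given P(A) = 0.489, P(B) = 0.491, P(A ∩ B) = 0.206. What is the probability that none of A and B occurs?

P(A ∪ B) = 0.489 + 0.491 − 0.206 = 0.774
P(none) = 1 − 0.774 = 0.226

0.226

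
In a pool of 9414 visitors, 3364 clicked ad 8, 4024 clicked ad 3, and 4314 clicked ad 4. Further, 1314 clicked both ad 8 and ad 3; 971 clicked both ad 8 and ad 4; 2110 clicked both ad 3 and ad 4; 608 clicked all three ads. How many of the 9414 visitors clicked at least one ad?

7915

By inclusion-exclusion,
|at least one| = 3364 + 4024 + 4314 − 1314 − 971 − 2110 + 608 = 7915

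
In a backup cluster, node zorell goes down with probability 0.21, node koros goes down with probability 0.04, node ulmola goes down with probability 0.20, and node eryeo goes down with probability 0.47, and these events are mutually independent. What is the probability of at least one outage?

Since the events are independent, P(none) is the product of the individual non-occurrence probabilities.
P(none) = (1 − 0.21) × (1 − 0.04) × (1 − 0.20) × (1 − 0.47) = 0.79 × 0.96 × 0.80 × 0.53 = 0.3215616
P(at least one) = 1 − 0.3215616 = 0.6784384

0.6784384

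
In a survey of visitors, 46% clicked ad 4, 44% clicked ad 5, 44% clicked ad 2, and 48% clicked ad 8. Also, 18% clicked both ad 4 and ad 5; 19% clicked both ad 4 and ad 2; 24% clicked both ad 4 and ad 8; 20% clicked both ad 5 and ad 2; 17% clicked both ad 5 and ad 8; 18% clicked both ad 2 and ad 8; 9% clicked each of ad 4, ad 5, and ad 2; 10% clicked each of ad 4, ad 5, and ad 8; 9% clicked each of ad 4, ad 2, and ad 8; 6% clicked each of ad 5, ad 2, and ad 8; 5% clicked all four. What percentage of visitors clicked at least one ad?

95%

Apply inclusion-exclusion:
P(union) = 46 + 44 + 44 + 48 − 18 − 19 − 24 − 20 − 17 − 18 + 9 + 10 + 9 + 6 − 5 = 95%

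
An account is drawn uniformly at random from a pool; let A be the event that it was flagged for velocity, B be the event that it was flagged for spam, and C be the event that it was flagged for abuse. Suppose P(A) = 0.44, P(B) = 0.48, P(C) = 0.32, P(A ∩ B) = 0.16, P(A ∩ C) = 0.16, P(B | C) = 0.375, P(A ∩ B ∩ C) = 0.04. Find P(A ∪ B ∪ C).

0.84

P(B ∩ C) = P(C)·P(B|C) = 0.32 × 0.375 = 0.12
Using inclusion–exclusion:
P(A ∪ B ∪ C) = 0.44 + 0.48 + 0.32 − 0.16 − 0.16 − 0.12 + 0.04 = 0.84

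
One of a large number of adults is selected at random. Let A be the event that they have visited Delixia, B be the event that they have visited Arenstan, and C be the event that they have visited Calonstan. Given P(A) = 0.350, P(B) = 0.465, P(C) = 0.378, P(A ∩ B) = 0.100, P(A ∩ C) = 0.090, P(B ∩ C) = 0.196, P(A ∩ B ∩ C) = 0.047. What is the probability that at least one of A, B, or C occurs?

By inclusion-exclusion,
P(A ∪ B ∪ C) = 0.350 + 0.465 + 0.378 − 0.100 − 0.090 − 0.196 + 0.047 = 0.854

0.854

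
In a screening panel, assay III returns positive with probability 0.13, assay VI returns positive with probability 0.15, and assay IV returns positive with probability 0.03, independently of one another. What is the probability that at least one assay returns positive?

Independence gives P(none) = ∏(1 − pᵢ).
P(none) = (1 − 0.13) × (1 − 0.15) × (1 − 0.03) = 0.87 × 0.85 × 0.97 = 0.717315
P(at least one) = 1 − 0.717315 = 0.282685

0.282685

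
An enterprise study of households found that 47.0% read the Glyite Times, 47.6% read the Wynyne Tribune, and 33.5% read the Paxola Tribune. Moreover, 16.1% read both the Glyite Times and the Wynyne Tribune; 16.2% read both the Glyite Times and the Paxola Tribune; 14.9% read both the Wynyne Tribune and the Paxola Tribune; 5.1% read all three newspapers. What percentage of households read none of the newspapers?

14.0%

Inclusion–exclusion gives
P(at least one) = 47.0 + 47.6 + 33.5 − 16.1 − 16.2 − 14.9 + 5.1 = 86.0%
P(none) = 100% − 86.0% = 14.0%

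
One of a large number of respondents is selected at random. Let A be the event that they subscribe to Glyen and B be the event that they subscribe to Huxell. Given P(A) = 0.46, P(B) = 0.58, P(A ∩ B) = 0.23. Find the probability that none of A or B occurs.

0.19

By inclusion–exclusion:
P(A ∪ B) = 0.46 + 0.58 − 0.23 = 0.81
P(none) = 1 − 0.81 = 0.19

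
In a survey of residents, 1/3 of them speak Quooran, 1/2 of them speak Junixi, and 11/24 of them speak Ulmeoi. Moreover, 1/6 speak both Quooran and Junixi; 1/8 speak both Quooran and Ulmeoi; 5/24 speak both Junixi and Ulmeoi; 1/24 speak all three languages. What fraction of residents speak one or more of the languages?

By inclusion–exclusion:
P(≥1) = 1/3 + 1/2 + 11/24 − 1/6 − 1/8 − 5/24 + 1/24 = 5/6

5/6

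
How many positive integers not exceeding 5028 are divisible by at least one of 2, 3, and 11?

3505

⌊5028/2⌋ + ⌊5028/3⌋ + ⌊5028/11⌋ − ⌊5028/6⌋ − ⌊5028/22⌋ − ⌊5028/33⌋ + ⌊5028/66⌋ = 2514 + 1676 + 457 − 838 − 228 − 152 + 76 = 3505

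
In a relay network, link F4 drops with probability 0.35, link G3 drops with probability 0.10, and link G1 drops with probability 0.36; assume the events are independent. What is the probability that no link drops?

0.3744

Since the events are independent, P(none) is the product of the individual non-occurrence probabilities.
P(none) = (1 − 0.35) × (1 − 0.10) × (1 − 0.36) = 0.65 × 0.90 × 0.64 = 0.3744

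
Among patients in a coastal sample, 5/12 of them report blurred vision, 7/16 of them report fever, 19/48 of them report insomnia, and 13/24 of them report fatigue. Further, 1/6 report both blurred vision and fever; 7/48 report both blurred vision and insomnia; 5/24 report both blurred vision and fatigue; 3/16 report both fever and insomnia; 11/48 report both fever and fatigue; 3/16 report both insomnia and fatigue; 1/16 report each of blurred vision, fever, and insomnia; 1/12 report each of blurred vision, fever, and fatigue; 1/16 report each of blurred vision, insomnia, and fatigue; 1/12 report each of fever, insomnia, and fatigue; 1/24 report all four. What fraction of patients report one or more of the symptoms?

11/12

P(at least one) = 5/12 + 7/16 + 19/48 + 13/24 − 1/6 − 7/48 − 5/24 − 3/16 − 11/48 − 3/16 + 1/16 + 1/12 + 1/16 + 1/12 − 1/24 = 11/12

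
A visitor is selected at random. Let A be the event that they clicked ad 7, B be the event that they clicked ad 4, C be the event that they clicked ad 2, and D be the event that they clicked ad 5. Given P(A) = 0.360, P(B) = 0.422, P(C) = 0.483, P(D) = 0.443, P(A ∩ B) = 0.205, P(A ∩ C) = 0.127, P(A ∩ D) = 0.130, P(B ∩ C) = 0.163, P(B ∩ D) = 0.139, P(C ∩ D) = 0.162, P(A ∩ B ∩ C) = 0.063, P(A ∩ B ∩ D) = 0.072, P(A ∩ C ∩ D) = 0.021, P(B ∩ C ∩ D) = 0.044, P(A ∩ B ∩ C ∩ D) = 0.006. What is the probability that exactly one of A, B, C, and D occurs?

0.432

By inclusion–exclusion (exactly-one form):
P(exactly one) = 0.360 + 0.422 + 0.483 + 0.443 − 2·0.205 − 2·0.127 − 2·0.130 − 2·0.163 − 2·0.139 − 2·0.162 + 3·0.063 + 3·0.072 + 3·0.021 + 3·0.044 − 4·0.006 = 0.432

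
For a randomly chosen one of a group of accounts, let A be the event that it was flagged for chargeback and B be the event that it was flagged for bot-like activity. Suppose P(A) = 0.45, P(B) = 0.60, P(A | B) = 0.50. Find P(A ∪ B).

0.75

P(A ∩ B) = P(B)·P(A|B) = 0.60 × 0.50 = 0.30
Using inclusion–exclusion:
P(A ∪ B) = 0.45 + 0.60 − 0.30 = 0.75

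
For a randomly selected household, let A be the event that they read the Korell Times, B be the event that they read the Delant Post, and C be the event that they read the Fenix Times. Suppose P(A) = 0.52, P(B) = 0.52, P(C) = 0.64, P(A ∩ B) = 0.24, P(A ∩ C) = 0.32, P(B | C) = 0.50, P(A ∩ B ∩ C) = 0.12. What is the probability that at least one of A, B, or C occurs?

0.92

P(B ∩ C) = P(C)·P(B|C) = 0.64 × 0.50 = 0.32
P(A ∪ B ∪ C) = 0.52 + 0.52 + 0.64 − 0.24 − 0.32 − 0.32 + 0.12 = 0.92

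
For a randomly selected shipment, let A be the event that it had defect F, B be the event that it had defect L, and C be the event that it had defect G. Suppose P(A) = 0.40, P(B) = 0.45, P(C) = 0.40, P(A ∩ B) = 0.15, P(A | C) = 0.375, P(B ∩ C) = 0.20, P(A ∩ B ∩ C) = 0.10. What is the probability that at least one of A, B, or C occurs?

0.85

P(A ∩ C) = P(C)·P(A|C) = 0.40 × 0.375 = 0.15
P(A ∪ B ∪ C) = 0.40 + 0.45 + 0.40 − 0.15 − 0.15 − 0.20 + 0.10 = 0.85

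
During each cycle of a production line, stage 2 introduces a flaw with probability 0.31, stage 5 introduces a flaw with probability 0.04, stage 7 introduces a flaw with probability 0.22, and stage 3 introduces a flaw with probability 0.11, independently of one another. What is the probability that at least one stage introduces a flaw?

P(none) = (1 − 0.31) × (1 − 0.04) × (1 − 0.22) × (1 − 0.11) = 0.69 × 0.96 × 0.78 × 0.89 = 0.45983808
P(at least one) = 1 − 0.45983808 = 0.54016192

0.54016192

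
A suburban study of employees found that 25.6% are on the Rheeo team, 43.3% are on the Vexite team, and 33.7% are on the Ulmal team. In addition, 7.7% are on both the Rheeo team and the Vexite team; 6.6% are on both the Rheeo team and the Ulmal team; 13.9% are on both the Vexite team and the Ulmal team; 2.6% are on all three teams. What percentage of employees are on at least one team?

By inclusion–exclusion:
P(≥1) = 25.6 + 43.3 + 33.7 − 7.7 − 6.6 − 13.9 + 2.6 = 77.0%

77.0%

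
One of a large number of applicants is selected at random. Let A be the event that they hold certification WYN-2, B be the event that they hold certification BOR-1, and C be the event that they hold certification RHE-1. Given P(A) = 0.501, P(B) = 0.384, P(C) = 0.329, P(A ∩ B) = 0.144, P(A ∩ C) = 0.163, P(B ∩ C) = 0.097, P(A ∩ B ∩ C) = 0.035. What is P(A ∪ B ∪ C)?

Using inclusion–exclusion:
P(A ∪ B ∪ C) = 0.501 + 0.384 + 0.329 − 0.144 − 0.163 − 0.097 + 0.035 = 0.845

0.845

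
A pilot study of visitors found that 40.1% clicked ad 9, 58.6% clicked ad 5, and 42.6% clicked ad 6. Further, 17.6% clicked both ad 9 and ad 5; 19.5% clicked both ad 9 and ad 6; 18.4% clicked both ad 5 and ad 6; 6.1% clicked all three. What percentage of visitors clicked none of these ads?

P(union) = 40.1 + 58.6 + 42.6 − 17.6 − 19.5 − 18.4 + 6.1 = 91.9%
P(none) = 100% − 91.9% = 8.1%

8.1%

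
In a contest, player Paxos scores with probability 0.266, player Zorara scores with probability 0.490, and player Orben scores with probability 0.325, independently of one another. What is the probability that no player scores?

Since the events are independent, P(none) is the product of the individual non-occurrence probabilities.
P(none) = (1 − 0.266) × (1 − 0.490) × (1 − 0.325) = 0.734 × 0.510 × 0.675 = 0.2526795

0.2526795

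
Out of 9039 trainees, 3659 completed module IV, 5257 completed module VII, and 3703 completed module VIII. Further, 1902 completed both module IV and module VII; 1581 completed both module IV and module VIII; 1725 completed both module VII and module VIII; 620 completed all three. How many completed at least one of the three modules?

8031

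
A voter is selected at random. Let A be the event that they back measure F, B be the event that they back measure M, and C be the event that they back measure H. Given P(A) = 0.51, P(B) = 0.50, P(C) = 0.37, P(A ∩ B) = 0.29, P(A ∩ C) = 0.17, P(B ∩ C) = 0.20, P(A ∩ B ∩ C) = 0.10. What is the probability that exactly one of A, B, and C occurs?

By inclusion–exclusion (exactly-one form):
P(exactly one) = 0.51 + 0.50 + 0.37 − 2·0.29 − 2·0.17 − 2·0.20 + 3·0.10 = 0.36

0.36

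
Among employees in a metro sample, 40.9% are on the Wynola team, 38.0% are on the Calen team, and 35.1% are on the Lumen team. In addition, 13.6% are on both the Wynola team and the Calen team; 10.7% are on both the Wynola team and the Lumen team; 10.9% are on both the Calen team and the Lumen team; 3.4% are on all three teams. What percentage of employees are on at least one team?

Inclusion–exclusion gives
P(at least one) = 40.9 + 38.0 + 35.1 − 13.6 − 10.7 − 10.9 + 3.4 = 82.2%

82.2%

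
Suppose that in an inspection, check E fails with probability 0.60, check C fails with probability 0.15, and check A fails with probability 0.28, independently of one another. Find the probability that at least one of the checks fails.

0.7552

Since the events are independent, P(none) is the product of the individual non-occurrence probabilities.
P(none) = (1 − 0.60) × (1 − 0.15) × (1 − 0.28) = 0.40 × 0.85 × 0.72 = 0.2448
P(at least one) = 1 − 0.2448 = 0.7552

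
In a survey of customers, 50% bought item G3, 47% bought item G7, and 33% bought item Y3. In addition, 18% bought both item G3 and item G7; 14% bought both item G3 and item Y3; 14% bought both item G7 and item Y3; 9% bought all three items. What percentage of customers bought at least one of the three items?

93%

P(union) = 50 + 47 + 33 − 18 − 14 − 14 + 9 = 93%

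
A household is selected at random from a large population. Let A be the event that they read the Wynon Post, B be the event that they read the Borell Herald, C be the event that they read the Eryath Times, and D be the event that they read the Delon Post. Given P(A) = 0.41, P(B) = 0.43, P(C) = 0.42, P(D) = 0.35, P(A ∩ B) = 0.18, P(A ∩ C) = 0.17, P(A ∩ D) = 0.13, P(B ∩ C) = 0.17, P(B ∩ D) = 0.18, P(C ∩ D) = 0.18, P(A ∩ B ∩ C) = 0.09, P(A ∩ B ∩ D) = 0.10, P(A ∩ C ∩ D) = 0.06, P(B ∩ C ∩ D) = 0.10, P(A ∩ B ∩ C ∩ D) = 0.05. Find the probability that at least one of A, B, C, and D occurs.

Using inclusion–exclusion:
P(A ∪ B ∪ C ∪ D) = 0.41 + 0.43 + 0.42 + 0.35 − 0.18 − 0.17 − 0.13 − 0.17 − 0.18 − 0.18 + 0.09 + 0.10 + 0.06 + 0.10 − 0.05 = 0.90

0.90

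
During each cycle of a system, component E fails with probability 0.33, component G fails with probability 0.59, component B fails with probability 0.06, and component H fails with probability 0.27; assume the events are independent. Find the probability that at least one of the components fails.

0.81150086

P(none) = (1 − 0.33) × (1 − 0.59) × (1 − 0.06) × (1 − 0.27) = 0.67 × 0.41 × 0.94 × 0.73 = 0.18849914
P(at least one) = 1 − 0.18849914 = 0.81150086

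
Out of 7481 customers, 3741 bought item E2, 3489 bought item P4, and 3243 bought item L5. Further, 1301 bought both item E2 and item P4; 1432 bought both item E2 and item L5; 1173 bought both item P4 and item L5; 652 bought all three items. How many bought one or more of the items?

7219

Inclusion–exclusion gives
N(≥1) = 3741 + 3489 + 3243 − 1301 − 1432 − 1173 + 652 = 7219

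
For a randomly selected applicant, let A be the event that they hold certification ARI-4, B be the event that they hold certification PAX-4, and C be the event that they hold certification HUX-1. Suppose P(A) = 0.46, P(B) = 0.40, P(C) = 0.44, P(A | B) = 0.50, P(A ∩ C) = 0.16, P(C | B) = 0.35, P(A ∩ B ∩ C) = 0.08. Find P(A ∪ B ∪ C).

0.88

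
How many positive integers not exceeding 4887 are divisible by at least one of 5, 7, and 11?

Apply inclusion-exclusion:
977 + 698 + 444 − 139 − 88 − 63 + 12 = 1841

1841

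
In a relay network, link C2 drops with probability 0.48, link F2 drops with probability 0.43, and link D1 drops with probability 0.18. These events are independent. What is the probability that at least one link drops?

0.756952

Since the events are independent, P(none) is the product of the individual non-occurrence probabilities.
P(none) = (1 − 0.48) × (1 − 0.43) × (1 − 0.18) = 0.52 × 0.57 × 0.82 = 0.243048
P(at least one) = 1 − 0.243048 = 0.756952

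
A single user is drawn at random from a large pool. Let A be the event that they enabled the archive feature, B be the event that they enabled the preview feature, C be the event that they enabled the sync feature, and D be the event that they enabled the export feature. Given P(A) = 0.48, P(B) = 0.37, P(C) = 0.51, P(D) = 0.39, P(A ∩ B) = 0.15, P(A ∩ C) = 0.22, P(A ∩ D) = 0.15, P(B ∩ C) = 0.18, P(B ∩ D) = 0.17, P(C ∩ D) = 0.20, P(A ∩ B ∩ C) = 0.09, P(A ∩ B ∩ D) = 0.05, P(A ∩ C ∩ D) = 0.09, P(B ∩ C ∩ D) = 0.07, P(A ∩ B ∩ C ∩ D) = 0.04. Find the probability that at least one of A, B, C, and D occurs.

P(A ∪ B ∪ C ∪ D) = 0.48 + 0.37 + 0.51 + 0.39 − 0.15 − 0.22 − 0.15 − 0.18 − 0.17 − 0.20 + 0.09 + 0.05 + 0.09 + 0.07 − 0.04 = 0.94

0.94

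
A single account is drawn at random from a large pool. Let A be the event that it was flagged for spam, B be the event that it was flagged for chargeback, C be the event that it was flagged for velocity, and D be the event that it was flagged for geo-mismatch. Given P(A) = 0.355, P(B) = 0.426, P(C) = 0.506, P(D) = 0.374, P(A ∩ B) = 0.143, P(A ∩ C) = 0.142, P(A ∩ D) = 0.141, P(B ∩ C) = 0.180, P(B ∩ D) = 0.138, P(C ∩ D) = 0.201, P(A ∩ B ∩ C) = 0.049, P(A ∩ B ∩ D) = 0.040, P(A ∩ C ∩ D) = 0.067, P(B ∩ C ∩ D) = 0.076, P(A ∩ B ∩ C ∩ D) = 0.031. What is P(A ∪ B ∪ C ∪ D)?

0.917

By inclusion–exclusion:
P(A ∪ B ∪ C ∪ D) = 0.355 + 0.426 + 0.506 + 0.374 − 0.143 − 0.142 − 0.141 − 0.180 − 0.138 − 0.201 + 0.049 + 0.040 + 0.067 + 0.076 − 0.031 = 0.917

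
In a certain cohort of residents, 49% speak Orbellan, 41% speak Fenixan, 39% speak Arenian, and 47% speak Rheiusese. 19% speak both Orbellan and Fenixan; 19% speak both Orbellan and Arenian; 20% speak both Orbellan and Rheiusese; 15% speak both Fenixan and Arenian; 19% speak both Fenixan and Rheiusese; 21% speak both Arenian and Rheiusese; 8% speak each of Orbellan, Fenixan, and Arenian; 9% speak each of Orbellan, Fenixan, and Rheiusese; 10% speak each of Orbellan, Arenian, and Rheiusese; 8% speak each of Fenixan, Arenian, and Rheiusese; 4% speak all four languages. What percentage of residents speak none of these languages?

6%

By inclusion-exclusion,
P(at least one) = 49 + 41 + 39 + 47 − 19 − 19 − 20 − 15 − 19 − 21 + 8 + 9 + 10 + 8 − 4 = 94%
P(none) = 100% − 94% = 6%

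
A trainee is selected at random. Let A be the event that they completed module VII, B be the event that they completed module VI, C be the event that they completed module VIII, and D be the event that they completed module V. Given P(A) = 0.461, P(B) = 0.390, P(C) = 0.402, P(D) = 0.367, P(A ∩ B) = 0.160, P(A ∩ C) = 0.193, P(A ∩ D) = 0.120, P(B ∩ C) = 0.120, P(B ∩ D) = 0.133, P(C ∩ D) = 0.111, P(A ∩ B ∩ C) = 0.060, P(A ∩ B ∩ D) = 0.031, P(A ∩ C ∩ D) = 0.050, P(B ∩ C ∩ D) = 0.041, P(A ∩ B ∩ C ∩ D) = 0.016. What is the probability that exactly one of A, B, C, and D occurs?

0.428

By inclusion–exclusion (exactly-one form):
P(exactly one) = 0.461 + 0.390 + 0.402 + 0.367 − 2·0.160 − 2·0.193 − 2·0.120 − 2·0.120 − 2·0.133 − 2·0.111 + 3·0.060 + 3·0.031 + 3·0.050 + 3·0.041 − 4·0.016 = 0.428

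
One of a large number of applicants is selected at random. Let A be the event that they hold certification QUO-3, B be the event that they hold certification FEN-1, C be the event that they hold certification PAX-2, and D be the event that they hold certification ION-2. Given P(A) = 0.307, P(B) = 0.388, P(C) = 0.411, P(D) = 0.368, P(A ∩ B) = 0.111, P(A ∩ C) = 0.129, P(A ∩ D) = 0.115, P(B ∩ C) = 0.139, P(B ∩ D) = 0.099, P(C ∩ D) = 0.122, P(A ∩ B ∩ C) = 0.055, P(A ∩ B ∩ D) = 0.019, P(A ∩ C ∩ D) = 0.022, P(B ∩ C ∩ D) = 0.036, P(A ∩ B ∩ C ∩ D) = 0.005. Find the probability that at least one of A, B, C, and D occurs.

By inclusion-exclusion,
P(A ∪ B ∪ C ∪ D) = 0.307 + 0.388 + 0.411 + 0.368 − 0.111 − 0.129 − 0.115 − 0.139 − 0.099 − 0.122 + 0.055 + 0.019 + 0.022 + 0.036 − 0.005 = 0.886

0.886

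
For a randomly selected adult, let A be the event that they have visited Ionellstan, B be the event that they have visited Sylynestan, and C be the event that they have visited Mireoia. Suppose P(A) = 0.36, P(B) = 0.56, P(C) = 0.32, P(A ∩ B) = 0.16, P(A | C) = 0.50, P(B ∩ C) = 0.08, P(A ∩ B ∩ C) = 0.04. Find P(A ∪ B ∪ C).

P(A ∩ C) = P(C)·P(A|C) = 0.32 × 0.50 = 0.16
P(A ∪ B ∪ C) = 0.36 + 0.56 + 0.32 − 0.16 − 0.16 − 0.08 + 0.04 = 0.88

0.88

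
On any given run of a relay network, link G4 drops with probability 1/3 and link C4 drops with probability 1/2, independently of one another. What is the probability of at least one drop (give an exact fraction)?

P(none) = (1 − 1/3) × (1 − 1/2) = 2/3 × 1/2 = 1/3
P(at least one) = 1 − 1/3 = 2/3

2/3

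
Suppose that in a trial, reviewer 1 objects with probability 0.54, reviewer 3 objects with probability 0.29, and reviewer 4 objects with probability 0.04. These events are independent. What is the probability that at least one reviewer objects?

0.686464

P(none) = (1 − 0.54) × (1 − 0.29) × (1 − 0.04) = 0.46 × 0.71 × 0.96 = 0.313536
P(at least one) = 1 − 0.313536 = 0.686464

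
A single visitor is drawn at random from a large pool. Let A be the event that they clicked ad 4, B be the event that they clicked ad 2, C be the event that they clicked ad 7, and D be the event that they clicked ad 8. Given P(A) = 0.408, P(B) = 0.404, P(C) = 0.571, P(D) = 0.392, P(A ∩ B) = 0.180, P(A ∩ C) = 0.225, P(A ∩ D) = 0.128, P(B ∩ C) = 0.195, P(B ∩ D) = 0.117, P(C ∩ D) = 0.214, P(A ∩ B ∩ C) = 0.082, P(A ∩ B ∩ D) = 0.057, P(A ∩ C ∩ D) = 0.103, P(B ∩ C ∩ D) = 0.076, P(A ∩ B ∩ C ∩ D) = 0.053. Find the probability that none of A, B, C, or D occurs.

0.019

P(A ∪ B ∪ C ∪ D) = 0.408 + 0.404 + 0.571 + 0.392 − 0.180 − 0.225 − 0.128 − 0.195 − 0.117 − 0.214 + 0.082 + 0.057 + 0.103 + 0.076 − 0.053 = 0.981
P(none) = 1 − 0.981 = 0.019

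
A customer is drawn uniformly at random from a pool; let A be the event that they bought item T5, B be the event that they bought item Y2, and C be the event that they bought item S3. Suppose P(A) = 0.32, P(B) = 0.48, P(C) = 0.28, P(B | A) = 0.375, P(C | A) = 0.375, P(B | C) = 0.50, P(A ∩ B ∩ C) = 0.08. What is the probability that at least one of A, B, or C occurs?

P(A ∩ B) = P(A)·P(B|A) = 0.32 × 0.375 = 0.12
P(A ∩ C) = P(A)·P(C|A) = 0.32 × 0.375 = 0.12
P(B ∩ C) = P(C)·P(B|C) = 0.28 × 0.50 = 0.14
Using inclusion–exclusion:
P(A ∪ B ∪ C) = 0.32 + 0.48 + 0.28 − 0.12 − 0.12 − 0.14 + 0.08 = 0.78

0.78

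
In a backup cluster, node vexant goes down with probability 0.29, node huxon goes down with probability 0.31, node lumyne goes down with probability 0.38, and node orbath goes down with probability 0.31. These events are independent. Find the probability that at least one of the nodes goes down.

0.79042078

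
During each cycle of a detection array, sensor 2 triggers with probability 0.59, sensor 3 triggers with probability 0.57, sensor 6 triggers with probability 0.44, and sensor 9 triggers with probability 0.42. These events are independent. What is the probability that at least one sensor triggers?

Since the events are independent, P(none) is the product of the individual non-occurrence probabilities.
P(none) = (1 − 0.59) × (1 − 0.57) × (1 − 0.44) × (1 − 0.42) = 0.41 × 0.43 × 0.56 × 0.58 = 0.05726224
P(at least one) = 1 − 0.05726224 = 0.94273776

0.94273776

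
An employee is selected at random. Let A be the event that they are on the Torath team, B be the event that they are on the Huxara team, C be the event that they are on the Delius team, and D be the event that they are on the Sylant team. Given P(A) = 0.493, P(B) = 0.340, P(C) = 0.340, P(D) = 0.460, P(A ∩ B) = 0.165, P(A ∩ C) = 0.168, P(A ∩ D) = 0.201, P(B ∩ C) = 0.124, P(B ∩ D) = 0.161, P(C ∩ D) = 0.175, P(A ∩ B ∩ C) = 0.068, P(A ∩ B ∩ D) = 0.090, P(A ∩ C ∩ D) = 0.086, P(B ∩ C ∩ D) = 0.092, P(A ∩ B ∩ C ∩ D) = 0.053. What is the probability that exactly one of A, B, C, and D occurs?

0.441

By inclusion–exclusion (exactly-one form):
P(exactly one) = 0.493 + 0.340 + 0.340 + 0.460 − 2·0.165 − 2·0.168 − 2·0.201 − 2·0.124 − 2·0.161 − 2·0.175 + 3·0.068 + 3·0.090 + 3·0.086 + 3·0.092 − 4·0.053 = 0.441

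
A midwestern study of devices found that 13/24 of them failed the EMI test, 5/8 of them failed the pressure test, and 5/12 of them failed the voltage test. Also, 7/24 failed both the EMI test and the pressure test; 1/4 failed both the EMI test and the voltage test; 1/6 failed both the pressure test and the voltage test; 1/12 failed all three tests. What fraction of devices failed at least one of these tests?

Using inclusion–exclusion:
P(union) = 13/24 + 5/8 + 5/12 − 7/24 − 1/4 − 1/6 + 1/12 = 23/24

23/24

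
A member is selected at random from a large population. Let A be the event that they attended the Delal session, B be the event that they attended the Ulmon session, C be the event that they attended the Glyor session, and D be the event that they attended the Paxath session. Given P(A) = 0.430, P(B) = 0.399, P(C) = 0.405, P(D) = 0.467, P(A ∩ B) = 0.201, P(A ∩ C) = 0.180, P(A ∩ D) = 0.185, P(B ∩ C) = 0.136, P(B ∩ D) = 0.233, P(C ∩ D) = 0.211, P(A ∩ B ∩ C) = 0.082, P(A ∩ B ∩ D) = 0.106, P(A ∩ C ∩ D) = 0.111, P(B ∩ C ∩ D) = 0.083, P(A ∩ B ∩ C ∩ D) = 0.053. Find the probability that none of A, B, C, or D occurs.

Inclusion–exclusion gives
P(A ∪ B ∪ C ∪ D) = 0.430 + 0.399 + 0.405 + 0.467 − 0.201 − 0.180 − 0.185 − 0.136 − 0.233 − 0.211 + 0.082 + 0.106 + 0.111 + 0.083 − 0.053 = 0.884
P(none) = 1 − 0.884 = 0.116

0.116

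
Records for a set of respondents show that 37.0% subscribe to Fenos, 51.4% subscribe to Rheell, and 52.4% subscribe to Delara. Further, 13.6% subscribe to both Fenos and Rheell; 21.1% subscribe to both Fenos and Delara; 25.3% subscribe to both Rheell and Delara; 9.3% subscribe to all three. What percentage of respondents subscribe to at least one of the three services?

90.1%

Using inclusion–exclusion:
P(at least one) = 37.0 + 51.4 + 52.4 − 13.6 − 21.1 − 25.3 + 9.3 = 90.1%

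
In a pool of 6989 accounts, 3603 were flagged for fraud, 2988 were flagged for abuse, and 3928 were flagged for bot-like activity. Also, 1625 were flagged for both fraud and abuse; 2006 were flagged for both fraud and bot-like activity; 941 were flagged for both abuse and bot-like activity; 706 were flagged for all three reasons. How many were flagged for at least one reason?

By inclusion–exclusion:
|at least one| = 3603 + 2988 + 3928 − 1625 − 2006 − 941 + 706 = 6653

6653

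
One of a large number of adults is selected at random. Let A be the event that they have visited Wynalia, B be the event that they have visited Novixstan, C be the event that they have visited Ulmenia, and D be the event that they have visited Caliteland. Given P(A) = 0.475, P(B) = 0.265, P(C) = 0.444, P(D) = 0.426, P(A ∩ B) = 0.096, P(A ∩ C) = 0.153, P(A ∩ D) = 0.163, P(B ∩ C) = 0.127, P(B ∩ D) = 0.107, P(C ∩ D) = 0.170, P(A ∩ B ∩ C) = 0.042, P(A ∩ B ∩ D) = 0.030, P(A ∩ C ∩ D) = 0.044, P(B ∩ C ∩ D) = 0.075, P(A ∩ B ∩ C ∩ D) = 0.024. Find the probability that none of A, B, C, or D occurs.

0.039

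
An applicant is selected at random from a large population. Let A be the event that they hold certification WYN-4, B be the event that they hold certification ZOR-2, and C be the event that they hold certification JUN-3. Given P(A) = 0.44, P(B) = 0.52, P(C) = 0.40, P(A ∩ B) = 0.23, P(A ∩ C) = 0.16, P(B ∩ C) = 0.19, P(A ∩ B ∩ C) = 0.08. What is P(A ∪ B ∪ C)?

0.86

By inclusion–exclusion:
P(A ∪ B ∪ C) = 0.44 + 0.52 + 0.40 − 0.23 − 0.16 − 0.19 + 0.08 = 0.86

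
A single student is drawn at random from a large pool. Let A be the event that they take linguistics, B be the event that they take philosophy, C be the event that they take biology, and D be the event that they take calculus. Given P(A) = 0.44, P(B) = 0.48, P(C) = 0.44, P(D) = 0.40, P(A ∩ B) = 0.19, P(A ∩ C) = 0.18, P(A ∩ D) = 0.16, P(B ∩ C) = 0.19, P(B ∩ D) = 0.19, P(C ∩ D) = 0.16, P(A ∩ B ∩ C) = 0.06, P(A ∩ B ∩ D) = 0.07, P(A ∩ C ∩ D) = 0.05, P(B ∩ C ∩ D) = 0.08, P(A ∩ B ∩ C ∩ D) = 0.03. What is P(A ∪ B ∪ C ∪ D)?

0.92

By inclusion-exclusion,
P(A ∪ B ∪ C ∪ D) = 0.44 + 0.48 + 0.44 + 0.40 − 0.19 − 0.18 − 0.16 − 0.19 − 0.19 − 0.16 + 0.06 + 0.07 + 0.05 + 0.08 − 0.03 = 0.92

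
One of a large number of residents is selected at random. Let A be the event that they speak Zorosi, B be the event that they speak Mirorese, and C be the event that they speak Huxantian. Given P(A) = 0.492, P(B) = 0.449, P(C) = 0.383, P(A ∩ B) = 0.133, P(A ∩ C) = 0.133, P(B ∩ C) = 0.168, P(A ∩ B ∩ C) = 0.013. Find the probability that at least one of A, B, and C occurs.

P(A ∪ B ∪ C) = 0.492 + 0.449 + 0.383 − 0.133 − 0.133 − 0.168 + 0.013 = 0.903

0.903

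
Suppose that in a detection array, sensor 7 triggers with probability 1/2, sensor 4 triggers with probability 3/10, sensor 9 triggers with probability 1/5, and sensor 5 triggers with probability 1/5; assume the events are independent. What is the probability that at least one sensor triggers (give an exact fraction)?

P(none) = (1 − 1/2) × (1 − 3/10) × (1 − 1/5) × (1 − 1/5) = 1/2 × 7/10 × 4/5 × 4/5 = 28/125
P(at least one) = 1 − 28/125 = 97/125

97/125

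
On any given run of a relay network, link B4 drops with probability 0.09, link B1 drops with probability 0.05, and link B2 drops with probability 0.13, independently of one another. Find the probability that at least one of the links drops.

P(none) = (1 − 0.09) × (1 − 0.05) × (1 − 0.13) = 0.91 × 0.95 × 0.87 = 0.752115
P(at least one) = 1 − 0.752115 = 0.247885

0.247885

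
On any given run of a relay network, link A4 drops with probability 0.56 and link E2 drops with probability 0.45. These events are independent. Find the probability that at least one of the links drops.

0.758

Independence gives P(none) = ∏(1 − pᵢ).
P(none) = (1 − 0.56) × (1 − 0.45) = 0.44 × 0.55 = 0.242
P(at least one) = 1 − 0.242 = 0.758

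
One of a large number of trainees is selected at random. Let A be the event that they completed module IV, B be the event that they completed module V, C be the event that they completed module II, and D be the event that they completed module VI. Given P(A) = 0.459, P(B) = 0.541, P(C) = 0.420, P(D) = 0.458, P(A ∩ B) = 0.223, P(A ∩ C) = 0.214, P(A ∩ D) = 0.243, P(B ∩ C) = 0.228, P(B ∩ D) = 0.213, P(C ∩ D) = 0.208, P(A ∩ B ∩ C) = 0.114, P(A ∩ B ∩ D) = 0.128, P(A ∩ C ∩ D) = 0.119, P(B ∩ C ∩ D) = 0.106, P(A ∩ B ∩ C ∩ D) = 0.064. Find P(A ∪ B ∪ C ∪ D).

0.952

By inclusion–exclusion:
P(A ∪ B ∪ C ∪ D) = 0.459 + 0.541 + 0.420 + 0.458 − 0.223 − 0.214 − 0.243 − 0.228 − 0.213 − 0.208 + 0.114 + 0.128 + 0.119 + 0.106 − 0.064 = 0.952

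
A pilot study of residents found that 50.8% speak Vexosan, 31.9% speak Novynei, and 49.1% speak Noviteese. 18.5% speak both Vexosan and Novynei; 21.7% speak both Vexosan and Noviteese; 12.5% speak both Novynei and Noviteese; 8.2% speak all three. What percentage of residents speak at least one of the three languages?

P(union) = 50.8 + 31.9 + 49.1 − 18.5 − 21.7 − 12.5 + 8.2 = 87.3%

87.3%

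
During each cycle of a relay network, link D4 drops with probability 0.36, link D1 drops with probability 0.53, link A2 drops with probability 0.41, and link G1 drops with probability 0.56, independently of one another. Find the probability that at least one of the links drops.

0.92191232

P(none) = (1 − 0.36) × (1 − 0.53) × (1 − 0.41) × (1 − 0.56) = 0.64 × 0.47 × 0.59 × 0.44 = 0.07808768
P(at least one) = 1 − 0.07808768 = 0.92191232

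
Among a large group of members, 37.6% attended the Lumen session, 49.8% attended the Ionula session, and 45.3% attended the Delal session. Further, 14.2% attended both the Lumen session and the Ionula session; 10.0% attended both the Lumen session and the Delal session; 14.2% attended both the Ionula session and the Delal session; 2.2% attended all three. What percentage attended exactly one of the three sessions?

62.5%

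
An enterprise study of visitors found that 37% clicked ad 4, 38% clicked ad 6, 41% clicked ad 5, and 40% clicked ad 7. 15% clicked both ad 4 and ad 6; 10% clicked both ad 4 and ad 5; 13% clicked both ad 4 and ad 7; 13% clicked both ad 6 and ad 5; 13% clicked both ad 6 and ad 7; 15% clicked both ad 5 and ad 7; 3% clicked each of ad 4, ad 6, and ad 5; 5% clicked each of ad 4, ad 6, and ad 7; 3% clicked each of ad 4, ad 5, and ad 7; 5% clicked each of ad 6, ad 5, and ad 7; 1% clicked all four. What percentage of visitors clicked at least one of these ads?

92%

By inclusion-exclusion,
P(at least one) = 37 + 38 + 41 + 40 − 15 − 10 − 13 − 13 − 13 − 15 + 3 + 5 + 3 + 5 − 1 = 92%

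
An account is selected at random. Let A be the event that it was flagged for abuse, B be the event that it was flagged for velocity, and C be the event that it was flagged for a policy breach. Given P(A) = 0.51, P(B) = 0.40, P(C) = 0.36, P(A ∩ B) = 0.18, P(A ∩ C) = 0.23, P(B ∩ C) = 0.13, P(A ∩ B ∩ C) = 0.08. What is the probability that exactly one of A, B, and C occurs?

P(exactly one) = 0.51 + 0.40 + 0.36 − 2·0.18 − 2·0.23 − 2·0.13 + 3·0.08 = 0.43

0.43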